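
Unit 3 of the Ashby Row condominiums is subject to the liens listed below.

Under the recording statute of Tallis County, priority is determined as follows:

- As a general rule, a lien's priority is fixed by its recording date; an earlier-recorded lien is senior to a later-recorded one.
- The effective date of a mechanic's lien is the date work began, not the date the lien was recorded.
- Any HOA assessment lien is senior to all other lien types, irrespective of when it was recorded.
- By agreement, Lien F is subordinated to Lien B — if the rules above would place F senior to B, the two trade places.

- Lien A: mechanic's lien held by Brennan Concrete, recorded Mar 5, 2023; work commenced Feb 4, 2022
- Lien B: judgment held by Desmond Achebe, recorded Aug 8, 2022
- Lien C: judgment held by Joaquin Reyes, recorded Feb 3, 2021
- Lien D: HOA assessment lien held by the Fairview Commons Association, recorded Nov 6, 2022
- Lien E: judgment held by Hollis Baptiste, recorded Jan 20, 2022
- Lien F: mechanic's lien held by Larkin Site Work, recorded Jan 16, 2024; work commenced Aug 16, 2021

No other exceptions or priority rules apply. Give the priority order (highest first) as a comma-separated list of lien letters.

Effective dates after the stated exceptions: A's effective date is Feb 4, 2022, when work began; F relates back to Aug 16, 2021 (work commenced).
D, as an HOA assessment lien, has superpriority and ranks first.
Remaining liens by effective date: C (Feb 3, 2021), F (Aug 16, 2021), E (Jan 20, 2022), A (Feb 4, 2022), B (Aug 8, 2022).
F would otherwise be senior to B, so under the subordination agreement F and B exchange positions.

D, C, B, E, A, F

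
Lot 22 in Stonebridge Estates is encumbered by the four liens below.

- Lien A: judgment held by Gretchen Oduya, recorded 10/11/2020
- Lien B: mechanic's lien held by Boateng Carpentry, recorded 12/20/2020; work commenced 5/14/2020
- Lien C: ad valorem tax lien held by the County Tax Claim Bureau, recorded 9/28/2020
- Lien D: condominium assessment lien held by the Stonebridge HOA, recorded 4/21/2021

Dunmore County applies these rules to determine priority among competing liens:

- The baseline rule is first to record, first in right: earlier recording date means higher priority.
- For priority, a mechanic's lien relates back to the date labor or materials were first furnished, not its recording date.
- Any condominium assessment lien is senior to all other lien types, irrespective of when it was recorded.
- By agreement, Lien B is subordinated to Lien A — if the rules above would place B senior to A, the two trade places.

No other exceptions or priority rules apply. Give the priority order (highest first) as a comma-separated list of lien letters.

D, A, C, B

Effective dates after the stated exceptions: B is treated as recorded 5/14/2020, the work-commencement date.
D is a condominium assessment lien and takes priority over every other lien.
Ordering the rest by effective date: B (5/14/2020), C (9/28/2020), A (10/11/2020).
B would otherwise be senior to A, so under the subordination agreement B and A exchange positions.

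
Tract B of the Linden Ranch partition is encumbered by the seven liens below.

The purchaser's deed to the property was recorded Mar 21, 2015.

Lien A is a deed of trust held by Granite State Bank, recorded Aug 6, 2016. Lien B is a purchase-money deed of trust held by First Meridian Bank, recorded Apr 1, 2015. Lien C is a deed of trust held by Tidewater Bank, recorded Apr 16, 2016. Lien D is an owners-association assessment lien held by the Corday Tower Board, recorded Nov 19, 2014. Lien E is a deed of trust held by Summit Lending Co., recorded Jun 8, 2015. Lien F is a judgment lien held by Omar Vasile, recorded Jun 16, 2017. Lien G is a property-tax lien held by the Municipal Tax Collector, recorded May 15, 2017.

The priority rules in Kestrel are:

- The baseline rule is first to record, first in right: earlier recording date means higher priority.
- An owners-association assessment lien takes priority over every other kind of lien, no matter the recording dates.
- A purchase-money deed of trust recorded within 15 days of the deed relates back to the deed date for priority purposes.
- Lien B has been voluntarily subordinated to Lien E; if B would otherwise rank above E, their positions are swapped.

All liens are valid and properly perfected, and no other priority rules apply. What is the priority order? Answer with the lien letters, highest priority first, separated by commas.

D, E, B, C, A, G, F

Adjusting effective dates: B's effective date is the deed date, Mar 21, 2015.
D is an owners-association assessment lien, so it outranks all other liens regardless of date.
Remaining liens by effective date: B (Mar 21, 2015), E (Jun 8, 2015), C (Apr 16, 2016), A (Aug 6, 2016), G (May 15, 2017), F (Jun 16, 2017).
The subordination applies — B was senior to E — so B and E swap.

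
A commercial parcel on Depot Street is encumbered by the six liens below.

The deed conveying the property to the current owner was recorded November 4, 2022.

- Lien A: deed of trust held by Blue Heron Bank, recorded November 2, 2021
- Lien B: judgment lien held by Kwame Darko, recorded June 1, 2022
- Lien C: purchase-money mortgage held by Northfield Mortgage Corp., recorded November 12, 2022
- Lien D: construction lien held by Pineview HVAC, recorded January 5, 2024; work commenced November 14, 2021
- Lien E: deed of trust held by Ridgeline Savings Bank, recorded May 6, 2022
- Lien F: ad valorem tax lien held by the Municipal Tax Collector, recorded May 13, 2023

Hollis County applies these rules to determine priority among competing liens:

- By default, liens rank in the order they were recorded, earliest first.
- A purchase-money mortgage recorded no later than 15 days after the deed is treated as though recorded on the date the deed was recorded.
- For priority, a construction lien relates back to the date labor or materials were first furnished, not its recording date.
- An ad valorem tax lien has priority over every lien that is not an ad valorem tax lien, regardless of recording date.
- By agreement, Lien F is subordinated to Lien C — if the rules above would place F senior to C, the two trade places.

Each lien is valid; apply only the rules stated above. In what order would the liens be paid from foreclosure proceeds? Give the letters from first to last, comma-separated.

First, effective dates: C's effective date is the deed date, November 4, 2022; D's effective date is November 14, 2021, when work began.
As an ad valorem tax lien, F is senior to every other lien.
Ordering the rest by effective date: A (November 2, 2021), D (November 14, 2021), E (May 6, 2022), B (June 1, 2022), C (November 4, 2022).
Because F would otherwise rank above C, the subordination swaps them.

C, A, D, E, B, F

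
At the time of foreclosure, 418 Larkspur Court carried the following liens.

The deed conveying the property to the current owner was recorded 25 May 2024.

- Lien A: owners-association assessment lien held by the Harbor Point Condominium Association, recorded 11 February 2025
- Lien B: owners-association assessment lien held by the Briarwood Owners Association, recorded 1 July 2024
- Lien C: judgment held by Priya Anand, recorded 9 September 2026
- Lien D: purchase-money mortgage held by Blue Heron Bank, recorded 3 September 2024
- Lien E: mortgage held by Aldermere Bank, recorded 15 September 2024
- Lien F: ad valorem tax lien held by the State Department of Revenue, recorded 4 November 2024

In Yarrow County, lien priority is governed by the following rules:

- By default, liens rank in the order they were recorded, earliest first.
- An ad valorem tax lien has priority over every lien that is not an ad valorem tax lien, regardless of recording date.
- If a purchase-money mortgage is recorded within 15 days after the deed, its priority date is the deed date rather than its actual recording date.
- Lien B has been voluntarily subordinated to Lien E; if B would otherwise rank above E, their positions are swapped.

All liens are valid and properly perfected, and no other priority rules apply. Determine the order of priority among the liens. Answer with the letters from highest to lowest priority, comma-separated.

Effective dates: D was recorded 101 days after the deed, outside the 15-day window, so it keeps its recording date.
F, as an ad valorem tax lien, has superpriority and ranks first.
Remaining liens by effective date: B (1 July 2024), D (3 September 2024), E (15 September 2024), A (11 February 2025), C (9 September 2026).
B would otherwise be senior to E, so under the subordination agreement B and E exchange positions.

F, E, D, B, A, C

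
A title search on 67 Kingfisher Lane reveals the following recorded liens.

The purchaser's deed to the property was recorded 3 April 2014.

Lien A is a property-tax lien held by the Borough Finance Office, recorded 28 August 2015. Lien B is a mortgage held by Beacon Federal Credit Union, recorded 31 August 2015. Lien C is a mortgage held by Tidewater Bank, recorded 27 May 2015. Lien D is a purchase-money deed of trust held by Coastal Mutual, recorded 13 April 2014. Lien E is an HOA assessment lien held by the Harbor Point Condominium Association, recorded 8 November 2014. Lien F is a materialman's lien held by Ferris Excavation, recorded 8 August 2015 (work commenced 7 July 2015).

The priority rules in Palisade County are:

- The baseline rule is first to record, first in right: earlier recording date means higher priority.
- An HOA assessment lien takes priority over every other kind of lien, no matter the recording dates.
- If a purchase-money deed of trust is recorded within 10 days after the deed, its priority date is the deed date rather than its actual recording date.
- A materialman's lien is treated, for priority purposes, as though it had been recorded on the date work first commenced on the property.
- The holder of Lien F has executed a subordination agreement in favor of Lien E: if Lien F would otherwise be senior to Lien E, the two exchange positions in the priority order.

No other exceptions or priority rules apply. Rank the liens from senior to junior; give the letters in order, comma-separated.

E, D, C, F, A, B

First, effective dates: D was recorded within the 10-day window, so its effective date is the deed date 3 April 2014; F is treated as recorded 7 July 2015, the work-commencement date.
E is an HOA assessment lien and takes priority over every other lien.
Among the remaining liens, by effective date: D (3 April 2014), C (27 May 2015), F (7 July 2015), A (28 August 2015), B (31 August 2015).
Since F is not senior to E, the subordination leaves the order unchanged.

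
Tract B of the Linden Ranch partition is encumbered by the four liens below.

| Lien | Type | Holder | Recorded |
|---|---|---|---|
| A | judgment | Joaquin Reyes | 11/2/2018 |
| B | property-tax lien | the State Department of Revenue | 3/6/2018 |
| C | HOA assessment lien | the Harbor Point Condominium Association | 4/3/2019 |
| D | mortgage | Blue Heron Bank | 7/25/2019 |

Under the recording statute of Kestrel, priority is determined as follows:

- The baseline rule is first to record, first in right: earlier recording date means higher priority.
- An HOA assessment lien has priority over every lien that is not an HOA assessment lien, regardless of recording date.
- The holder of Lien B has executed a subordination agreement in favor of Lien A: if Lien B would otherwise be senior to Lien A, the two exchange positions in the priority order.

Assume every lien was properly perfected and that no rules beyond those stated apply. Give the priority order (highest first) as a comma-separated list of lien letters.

C, A, B, D

As an HOA assessment lien, C is senior to every other lien.
Remaining liens by effective date: B (3/6/2018), A (11/2/2018), D (7/25/2019).
B would otherwise be senior to A, so under the subordination agreement B and A exchange positions.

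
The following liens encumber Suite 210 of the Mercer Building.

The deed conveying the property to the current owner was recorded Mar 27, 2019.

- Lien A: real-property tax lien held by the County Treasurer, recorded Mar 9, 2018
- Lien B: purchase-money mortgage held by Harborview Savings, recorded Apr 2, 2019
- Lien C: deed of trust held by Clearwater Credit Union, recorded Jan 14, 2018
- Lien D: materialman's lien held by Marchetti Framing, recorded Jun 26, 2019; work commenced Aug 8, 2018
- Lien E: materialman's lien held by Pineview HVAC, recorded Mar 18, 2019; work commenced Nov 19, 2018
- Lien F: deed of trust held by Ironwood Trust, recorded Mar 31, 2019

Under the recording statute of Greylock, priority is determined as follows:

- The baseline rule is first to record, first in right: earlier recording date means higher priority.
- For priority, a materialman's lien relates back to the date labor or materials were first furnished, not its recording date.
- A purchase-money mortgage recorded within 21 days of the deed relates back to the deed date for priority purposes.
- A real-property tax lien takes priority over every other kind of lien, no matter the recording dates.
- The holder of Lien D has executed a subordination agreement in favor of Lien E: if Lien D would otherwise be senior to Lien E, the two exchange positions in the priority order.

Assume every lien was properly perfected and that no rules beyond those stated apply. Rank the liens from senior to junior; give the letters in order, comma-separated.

Effective dates after the stated exceptions: B was recorded within the 21-day window, so its effective date is the deed date Mar 27, 2019; D is treated as recorded Aug 8, 2018, the work-commencement date; E's effective date is Nov 19, 2018, when work began.
As a real-property tax lien, A is senior to every other lien.
Remaining liens by effective date: C (Jan 14, 2018), D (Aug 8, 2018), E (Nov 19, 2018), B (Mar 27, 2019), F (Mar 31, 2019).
Because D would otherwise rank above E, the subordination swaps them.

A, C, E, D, B, F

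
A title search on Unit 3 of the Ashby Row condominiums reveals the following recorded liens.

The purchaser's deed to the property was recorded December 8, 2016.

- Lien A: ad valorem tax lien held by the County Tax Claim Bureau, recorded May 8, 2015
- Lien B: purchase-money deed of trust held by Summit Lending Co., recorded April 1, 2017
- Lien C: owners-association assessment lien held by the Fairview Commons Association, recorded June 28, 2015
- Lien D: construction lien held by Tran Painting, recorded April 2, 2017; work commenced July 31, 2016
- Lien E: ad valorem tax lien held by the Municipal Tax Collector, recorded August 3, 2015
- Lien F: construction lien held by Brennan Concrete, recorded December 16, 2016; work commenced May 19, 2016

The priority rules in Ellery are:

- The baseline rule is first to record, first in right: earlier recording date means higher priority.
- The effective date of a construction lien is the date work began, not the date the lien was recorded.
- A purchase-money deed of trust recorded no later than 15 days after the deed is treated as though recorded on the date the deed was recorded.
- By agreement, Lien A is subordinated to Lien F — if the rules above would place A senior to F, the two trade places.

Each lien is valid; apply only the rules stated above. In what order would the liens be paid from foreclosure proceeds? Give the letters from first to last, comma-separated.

F, C, E, A, D, B

Adjusting effective dates: B was recorded 114 days after the deed — beyond 15 days — so no relation-back applies; D relates back to July 31, 2016 (work commenced); F relates back to May 19, 2016 (work commenced).
Sorted by effective date: A (May 8, 2015), C (June 28, 2015), E (August 3, 2015), F (May 19, 2016), D (July 31, 2016), B (April 1, 2017).
A is senior to F before the subordination, so the two trade places.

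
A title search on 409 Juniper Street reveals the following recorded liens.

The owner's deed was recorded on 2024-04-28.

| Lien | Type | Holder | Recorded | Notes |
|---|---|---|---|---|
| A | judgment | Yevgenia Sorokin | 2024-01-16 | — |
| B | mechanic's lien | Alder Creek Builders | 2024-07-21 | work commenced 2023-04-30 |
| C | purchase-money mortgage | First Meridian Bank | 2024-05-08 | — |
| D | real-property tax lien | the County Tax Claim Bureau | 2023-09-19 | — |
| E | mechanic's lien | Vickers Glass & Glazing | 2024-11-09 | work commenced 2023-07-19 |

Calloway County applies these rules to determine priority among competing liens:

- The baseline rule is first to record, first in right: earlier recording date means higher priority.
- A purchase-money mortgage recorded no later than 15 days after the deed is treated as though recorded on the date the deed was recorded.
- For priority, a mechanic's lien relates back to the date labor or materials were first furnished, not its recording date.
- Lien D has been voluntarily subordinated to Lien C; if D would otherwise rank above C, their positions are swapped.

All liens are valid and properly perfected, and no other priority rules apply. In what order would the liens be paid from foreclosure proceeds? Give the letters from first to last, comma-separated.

B, E, C, A, D

Effective dates: B relates back to 2023-04-30 (work commenced); C was recorded within the 15-day window, so its effective date is the deed date 2024-04-28; E is treated as recorded 2023-07-19, the work-commencement date.
Ordering by effective date: B (2023-04-30), E (2023-07-19), D (2023-09-19), A (2024-01-16), C (2024-04-28).
Because D would otherwise rank above C, the subordination swaps them.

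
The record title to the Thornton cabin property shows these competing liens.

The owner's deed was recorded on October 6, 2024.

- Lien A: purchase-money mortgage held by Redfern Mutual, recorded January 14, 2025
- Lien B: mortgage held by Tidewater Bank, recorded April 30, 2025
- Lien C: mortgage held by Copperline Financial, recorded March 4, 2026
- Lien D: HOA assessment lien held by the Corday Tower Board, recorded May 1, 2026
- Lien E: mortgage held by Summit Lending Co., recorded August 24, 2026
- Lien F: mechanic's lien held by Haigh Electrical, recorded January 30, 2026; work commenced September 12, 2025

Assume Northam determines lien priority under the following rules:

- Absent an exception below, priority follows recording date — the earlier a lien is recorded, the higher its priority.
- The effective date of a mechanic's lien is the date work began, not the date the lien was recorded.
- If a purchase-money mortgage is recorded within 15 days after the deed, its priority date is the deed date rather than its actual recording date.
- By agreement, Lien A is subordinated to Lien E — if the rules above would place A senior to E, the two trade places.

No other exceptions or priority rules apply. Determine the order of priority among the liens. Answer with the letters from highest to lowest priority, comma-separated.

E, B, F, C, D, A

Effective dates: A was recorded 100 days after the deed — beyond 15 days — so no relation-back applies; F is treated as recorded September 12, 2025, the work-commencement date.
By effective date, earliest first: A (January 14, 2025), B (April 30, 2025), F (September 12, 2025), C (March 4, 2026), D (May 1, 2026), E (August 24, 2026).
A is senior to E before the subordination, so the two trade places.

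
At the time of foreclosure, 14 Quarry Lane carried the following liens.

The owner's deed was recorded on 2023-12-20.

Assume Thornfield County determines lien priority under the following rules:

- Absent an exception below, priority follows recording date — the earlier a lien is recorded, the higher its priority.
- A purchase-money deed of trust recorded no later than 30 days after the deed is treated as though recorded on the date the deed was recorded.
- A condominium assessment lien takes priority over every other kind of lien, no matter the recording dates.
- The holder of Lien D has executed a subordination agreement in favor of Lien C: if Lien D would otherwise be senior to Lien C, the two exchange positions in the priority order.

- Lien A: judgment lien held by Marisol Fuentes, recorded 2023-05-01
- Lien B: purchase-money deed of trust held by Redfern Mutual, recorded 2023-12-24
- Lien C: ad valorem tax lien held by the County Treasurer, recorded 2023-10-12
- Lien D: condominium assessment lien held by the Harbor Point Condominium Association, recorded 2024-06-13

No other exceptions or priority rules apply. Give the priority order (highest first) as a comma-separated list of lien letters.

C, A, D, B

Effective dates after the stated exceptions: B relates back to the deed date 2023-12-20.
D is a condominium assessment lien, so it outranks all other liens regardless of date.
Among the remaining liens, by effective date: A (2023-05-01), C (2023-10-12), B (2023-12-20).
D is senior to C before the subordination, so the two trade places.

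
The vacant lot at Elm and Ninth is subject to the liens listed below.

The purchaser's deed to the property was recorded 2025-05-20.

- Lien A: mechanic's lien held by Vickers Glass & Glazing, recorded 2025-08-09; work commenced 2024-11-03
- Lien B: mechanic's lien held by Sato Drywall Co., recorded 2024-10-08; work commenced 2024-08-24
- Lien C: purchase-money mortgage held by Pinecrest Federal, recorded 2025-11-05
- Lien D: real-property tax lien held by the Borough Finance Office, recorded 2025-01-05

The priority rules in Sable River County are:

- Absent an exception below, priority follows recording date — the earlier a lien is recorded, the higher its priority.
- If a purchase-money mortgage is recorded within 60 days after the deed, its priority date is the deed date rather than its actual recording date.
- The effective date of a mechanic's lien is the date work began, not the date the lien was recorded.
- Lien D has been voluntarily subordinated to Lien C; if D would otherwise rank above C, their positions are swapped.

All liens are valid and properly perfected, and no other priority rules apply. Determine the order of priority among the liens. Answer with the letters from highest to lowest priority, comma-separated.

Effective dates after the stated exceptions: A is treated as recorded 2024-11-03, the work-commencement date; B's effective date is 2024-08-24, when work began; C was recorded 169 days after the deed, outside the 60-day window, so it keeps its recording date.
By effective date: B (2024-08-24), A (2024-11-03), D (2025-01-05), C (2025-11-05).
Because D would otherwise rank above C, the subordination swaps them.

B, A, C, D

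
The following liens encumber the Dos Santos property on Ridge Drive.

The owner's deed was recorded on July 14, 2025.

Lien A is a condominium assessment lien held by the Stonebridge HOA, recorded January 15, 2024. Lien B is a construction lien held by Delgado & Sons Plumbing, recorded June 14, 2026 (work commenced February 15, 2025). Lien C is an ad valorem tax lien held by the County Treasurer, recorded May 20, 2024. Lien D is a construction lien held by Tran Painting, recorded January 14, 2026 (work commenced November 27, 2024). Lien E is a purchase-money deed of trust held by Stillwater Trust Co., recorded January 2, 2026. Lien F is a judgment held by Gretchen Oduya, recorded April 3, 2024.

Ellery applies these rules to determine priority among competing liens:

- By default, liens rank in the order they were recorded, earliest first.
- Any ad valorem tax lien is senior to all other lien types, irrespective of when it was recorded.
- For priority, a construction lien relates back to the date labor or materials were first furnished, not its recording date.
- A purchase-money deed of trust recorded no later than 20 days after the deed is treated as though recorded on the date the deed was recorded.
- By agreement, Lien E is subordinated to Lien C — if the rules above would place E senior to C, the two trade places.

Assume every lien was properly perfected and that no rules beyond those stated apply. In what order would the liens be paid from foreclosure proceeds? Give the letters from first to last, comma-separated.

First, effective dates: B relates back to February 15, 2025 (work commenced); D's effective date is November 27, 2024, when work began; E missed the 20-day window (172 days after the deed), so its recording date stands.
As an ad valorem tax lien, C is senior to every other lien.
The other liens, earliest effective date first: A (January 15, 2024), F (April 3, 2024), D (November 27, 2024), B (February 15, 2025), E (January 2, 2026).
E is already junior to C, so the subordination agreement changes nothing.

C, A, F, D, B, E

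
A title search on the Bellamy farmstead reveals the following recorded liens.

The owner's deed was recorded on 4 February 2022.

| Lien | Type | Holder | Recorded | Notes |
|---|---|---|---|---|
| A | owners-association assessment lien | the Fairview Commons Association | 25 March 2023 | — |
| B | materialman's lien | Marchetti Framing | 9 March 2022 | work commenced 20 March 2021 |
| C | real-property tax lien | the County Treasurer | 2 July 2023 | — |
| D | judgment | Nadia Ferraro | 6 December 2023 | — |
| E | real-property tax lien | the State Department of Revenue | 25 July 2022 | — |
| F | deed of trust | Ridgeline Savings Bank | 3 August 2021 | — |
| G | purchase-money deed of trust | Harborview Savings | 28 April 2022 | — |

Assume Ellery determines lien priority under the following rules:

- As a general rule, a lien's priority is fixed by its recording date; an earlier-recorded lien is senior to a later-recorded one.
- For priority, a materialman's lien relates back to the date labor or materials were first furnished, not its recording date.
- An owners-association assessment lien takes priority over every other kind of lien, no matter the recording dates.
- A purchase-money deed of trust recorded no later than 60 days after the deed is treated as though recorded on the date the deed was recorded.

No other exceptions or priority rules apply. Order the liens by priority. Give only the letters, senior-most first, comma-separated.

A, B, F, G, E, C, D

Adjusting effective dates: B is treated as recorded 20 March 2021, the work-commencement date; G missed the 60-day window (83 days after the deed), so its recording date stands.
As an owners-association assessment lien, A is senior to every other lien.
Remaining liens by effective date: B (20 March 2021), F (3 August 2021), G (28 April 2022), E (25 July 2022), C (2 July 2023), D (6 December 2023).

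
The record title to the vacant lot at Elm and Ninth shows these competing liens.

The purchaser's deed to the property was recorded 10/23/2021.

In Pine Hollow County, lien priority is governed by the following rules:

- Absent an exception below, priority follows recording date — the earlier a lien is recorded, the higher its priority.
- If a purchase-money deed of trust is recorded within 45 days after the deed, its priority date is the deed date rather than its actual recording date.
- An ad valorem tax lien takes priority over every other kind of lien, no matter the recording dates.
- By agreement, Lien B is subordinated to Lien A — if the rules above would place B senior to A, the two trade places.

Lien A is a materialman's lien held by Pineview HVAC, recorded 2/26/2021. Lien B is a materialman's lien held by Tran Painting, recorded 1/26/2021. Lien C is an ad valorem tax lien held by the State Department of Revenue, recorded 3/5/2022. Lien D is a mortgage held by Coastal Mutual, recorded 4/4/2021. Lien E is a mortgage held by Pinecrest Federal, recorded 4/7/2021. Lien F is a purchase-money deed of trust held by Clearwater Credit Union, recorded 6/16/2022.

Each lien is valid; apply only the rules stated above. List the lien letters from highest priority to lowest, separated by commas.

C, A, B, D, E, F

Effective dates after the stated exceptions: F was recorded 236 days after the deed — beyond 45 days — so no relation-back applies.
C, as an ad valorem tax lien, has superpriority and ranks first.
Remaining liens by effective date: B (1/26/2021), A (2/26/2021), D (4/4/2021), E (4/7/2021), F (6/16/2022).
B is senior to A before the subordination, so the two trade places.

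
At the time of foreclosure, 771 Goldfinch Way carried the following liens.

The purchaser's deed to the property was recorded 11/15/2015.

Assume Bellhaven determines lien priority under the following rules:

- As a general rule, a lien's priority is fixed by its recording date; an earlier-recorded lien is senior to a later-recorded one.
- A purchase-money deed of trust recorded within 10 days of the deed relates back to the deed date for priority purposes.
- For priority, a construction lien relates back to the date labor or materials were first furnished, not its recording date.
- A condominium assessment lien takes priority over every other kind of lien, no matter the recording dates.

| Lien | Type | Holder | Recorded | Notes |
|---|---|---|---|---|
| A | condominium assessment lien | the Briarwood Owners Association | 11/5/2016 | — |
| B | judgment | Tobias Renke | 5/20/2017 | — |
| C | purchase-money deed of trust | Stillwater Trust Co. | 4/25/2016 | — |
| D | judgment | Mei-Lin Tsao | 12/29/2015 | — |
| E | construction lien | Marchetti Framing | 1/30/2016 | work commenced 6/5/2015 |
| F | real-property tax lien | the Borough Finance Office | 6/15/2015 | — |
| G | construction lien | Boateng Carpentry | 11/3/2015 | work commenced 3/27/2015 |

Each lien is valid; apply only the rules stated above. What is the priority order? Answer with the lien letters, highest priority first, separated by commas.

Effective dates after the stated exceptions: C missed the 10-day window (162 days after the deed), so its recording date stands; E is treated as recorded 6/5/2015, the work-commencement date; G's effective date is 3/27/2015, when work began.
As a condominium assessment lien, A is senior to every other lien.
The other liens, earliest effective date first: G (3/27/2015), E (6/5/2015), F (6/15/2015), D (12/29/2015), C (4/25/2016), B (5/20/2017).

A, G, E, F, D, C, B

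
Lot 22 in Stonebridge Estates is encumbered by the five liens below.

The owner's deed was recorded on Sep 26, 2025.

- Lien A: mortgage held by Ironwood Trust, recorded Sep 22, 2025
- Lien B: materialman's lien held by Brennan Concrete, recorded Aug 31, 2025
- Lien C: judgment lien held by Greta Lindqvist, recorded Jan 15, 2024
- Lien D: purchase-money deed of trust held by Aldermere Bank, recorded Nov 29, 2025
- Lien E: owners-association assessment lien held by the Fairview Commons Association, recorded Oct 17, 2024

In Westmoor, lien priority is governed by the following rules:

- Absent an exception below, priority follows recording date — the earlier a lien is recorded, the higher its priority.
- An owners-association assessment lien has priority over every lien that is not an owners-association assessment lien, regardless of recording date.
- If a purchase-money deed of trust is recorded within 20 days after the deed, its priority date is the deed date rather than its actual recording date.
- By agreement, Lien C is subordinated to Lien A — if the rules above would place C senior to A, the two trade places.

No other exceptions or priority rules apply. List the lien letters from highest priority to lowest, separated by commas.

Effective dates after the stated exceptions: D was recorded 64 days after the deed, outside the 20-day window, so it keeps its recording date.
E, as an owners-association assessment lien, has superpriority and ranks first.
The other liens, earliest effective date first: C (Jan 15, 2024), B (Aug 31, 2025), A (Sep 22, 2025), D (Nov 29, 2025).
C is senior to A before the subordination, so the two trade places.

E, A, B, C, D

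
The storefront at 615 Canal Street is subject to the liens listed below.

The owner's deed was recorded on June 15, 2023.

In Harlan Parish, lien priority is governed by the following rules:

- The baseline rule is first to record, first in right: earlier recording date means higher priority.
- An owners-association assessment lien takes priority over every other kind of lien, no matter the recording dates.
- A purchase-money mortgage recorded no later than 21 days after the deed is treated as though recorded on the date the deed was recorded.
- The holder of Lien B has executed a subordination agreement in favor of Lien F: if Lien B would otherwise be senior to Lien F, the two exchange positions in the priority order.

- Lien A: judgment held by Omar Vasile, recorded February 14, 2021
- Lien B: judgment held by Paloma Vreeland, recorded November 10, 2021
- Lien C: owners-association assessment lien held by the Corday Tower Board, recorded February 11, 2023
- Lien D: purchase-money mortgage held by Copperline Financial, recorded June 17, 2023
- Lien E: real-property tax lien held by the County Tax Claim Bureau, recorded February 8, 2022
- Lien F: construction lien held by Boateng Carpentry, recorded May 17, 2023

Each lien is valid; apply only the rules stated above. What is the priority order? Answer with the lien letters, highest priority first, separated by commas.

C, A, F, E, B, D

First, effective dates: D relates back to the deed date June 15, 2023.
As an owners-association assessment lien, C is senior to every other lien.
Remaining liens by effective date: A (February 14, 2021), B (November 10, 2021), E (February 8, 2022), F (May 17, 2023), D (June 15, 2023).
The subordination applies — B was senior to F — so B and F swap.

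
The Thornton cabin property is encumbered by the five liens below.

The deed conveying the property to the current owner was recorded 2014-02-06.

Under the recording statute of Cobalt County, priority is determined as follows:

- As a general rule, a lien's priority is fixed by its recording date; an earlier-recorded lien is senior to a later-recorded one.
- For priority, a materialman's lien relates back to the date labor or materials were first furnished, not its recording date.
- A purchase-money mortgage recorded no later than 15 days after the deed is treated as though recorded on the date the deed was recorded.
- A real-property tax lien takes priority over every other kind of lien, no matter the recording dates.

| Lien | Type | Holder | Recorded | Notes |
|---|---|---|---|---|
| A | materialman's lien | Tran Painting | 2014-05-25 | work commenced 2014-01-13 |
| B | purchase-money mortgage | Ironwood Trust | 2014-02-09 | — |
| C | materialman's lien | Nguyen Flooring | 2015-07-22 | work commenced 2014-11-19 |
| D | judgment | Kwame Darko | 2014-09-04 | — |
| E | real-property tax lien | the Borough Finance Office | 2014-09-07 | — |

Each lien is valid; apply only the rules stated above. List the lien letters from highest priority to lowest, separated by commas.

E, A, B, D, C

Adjusting effective dates: A relates back to 2014-01-13 (work commenced); B was recorded within the 15-day window, so its effective date is the deed date 2014-02-06; C relates back to 2014-11-19 (work commenced).
E, as a real-property tax lien, has superpriority and ranks first.
Among the remaining liens, by effective date: A (2014-01-13), B (2014-02-06), D (2014-09-04), C (2014-11-19).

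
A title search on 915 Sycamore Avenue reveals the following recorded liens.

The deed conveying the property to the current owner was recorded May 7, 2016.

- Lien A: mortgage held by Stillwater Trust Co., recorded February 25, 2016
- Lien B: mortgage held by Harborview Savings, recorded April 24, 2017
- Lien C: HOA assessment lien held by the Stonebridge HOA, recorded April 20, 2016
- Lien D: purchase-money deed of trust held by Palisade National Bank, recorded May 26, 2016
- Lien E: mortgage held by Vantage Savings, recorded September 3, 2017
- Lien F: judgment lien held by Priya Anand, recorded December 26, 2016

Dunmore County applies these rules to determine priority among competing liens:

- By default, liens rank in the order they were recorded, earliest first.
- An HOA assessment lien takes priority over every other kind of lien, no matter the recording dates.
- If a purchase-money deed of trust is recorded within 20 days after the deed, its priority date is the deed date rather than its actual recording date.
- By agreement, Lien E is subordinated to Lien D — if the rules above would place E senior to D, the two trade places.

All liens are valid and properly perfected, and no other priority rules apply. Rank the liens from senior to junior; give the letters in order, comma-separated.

First, effective dates: D's effective date is the deed date, May 7, 2016.
C is an HOA assessment lien and takes priority over every other lien.
Remaining liens by effective date: A (February 25, 2016), D (May 7, 2016), F (December 26, 2016), B (April 24, 2017), E (September 3, 2017).
E is already junior to D, so the subordination agreement changes nothing.

C, A, D, F, B, E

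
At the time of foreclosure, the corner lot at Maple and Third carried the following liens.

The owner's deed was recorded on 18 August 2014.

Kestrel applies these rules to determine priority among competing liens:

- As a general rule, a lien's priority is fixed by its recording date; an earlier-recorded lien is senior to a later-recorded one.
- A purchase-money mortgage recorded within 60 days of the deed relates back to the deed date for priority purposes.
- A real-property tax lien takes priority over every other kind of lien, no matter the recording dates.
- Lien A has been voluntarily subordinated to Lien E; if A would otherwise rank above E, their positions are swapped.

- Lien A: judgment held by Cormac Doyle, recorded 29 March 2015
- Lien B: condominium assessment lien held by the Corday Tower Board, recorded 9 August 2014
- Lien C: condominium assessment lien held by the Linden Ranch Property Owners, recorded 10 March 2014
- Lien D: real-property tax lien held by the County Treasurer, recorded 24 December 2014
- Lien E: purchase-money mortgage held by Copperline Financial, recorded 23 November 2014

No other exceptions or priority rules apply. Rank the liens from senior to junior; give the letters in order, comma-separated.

Effective dates after the stated exceptions: E missed the 60-day window (97 days after the deed), so its recording date stands.
D is a real-property tax lien and takes priority over every other lien.
The other liens, earliest effective date first: C (10 March 2014), B (9 August 2014), E (23 November 2014), A (29 March 2015).
A is already junior to E, so the subordination agreement changes nothing.

D, C, B, E, A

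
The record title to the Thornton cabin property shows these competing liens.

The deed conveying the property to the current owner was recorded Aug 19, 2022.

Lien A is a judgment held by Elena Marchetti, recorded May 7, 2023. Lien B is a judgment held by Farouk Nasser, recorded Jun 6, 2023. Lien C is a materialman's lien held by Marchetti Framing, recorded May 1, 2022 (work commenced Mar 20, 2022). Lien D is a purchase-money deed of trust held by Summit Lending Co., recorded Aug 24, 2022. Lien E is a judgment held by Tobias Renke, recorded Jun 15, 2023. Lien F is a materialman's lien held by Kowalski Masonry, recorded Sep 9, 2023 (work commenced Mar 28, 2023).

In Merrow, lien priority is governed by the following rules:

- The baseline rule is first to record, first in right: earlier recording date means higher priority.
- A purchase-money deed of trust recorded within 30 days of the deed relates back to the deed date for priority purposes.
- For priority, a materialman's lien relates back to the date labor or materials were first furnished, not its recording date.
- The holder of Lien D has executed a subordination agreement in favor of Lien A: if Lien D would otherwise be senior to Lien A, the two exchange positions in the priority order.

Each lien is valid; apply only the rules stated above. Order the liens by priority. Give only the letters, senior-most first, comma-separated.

Effective dates: C is treated as recorded Mar 20, 2022, the work-commencement date; D's effective date is the deed date, Aug 19, 2022; F is treated as recorded Mar 28, 2023, the work-commencement date.
Ordering by effective date: C (Mar 20, 2022), D (Aug 19, 2022), F (Mar 28, 2023), A (May 7, 2023), B (Jun 6, 2023), E (Jun 15, 2023).
D would otherwise be senior to A, so under the subordination agreement D and A exchange positions.

C, A, F, D, B, E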